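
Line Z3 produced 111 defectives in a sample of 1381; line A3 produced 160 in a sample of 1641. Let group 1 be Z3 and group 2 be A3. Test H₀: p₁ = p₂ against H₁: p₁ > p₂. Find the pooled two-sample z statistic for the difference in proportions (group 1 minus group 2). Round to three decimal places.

p̂₁ = 111/1381 = 0.08038, p̂₂ = 160/1641 = 0.09750.
Pooled p̂ = (111+160)/(1381+1641) = 271/3022 = 0.08968.
SE = √(p̂(1−p̂)(1/n₁+1/n₂)) = √(0.08968·0.91032·0.0013335) = √(0.000108859) = 0.01043.
z = (0.08038 − 0.09750)/0.01043 = -0.01712/0.01043 = -1.641.
p-value = P(Z > -1.641) ≈ 0.9496.

z = -1.641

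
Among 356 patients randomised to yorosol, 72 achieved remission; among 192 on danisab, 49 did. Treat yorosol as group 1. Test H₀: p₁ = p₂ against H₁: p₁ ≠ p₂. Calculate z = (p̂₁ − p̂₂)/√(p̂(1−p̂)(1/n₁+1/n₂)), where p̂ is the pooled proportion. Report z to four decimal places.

p̂₁ = 72/356 = 0.202247, p̂₂ = 49/192 = 0.255208.
Pooled p̂ = (72+49)/(356+192) = 121/548 = 0.220803.
SE = √(0.172049 × 0.00801732) = 0.037140.
z = (0.202247 − 0.255208)/0.037140 = -0.052961/0.037140 = -1.4260.
Two-sided p-value ≈ 2·Φ(−1.426) = 0.1539.

z = -1.4260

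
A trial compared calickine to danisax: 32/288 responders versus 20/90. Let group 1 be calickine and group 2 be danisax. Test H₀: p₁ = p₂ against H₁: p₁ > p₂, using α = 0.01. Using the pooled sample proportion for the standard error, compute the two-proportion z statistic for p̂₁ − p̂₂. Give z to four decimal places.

z = -2.6712

p̂₁ = 32/288 = 0.111111, p̂₂ = 20/90 = 0.222222.
Pooled p̂ = (32+20)/(288+90) = 52/378 = 0.137566.
SE = √(0.118642 × 0.0145833) = 0.041596.
z = (0.111111 − 0.222222)/0.041596 = -0.111111/0.041596 = -2.6712.
p-value = P(Z > -2.671) ≈ 0.9962, so at α = 0.01 we fail to reject H₀.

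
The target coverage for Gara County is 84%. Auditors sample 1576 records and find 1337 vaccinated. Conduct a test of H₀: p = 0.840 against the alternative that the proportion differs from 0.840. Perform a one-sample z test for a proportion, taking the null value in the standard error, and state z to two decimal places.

z = 0.90

p̂ = 1337/1576 ≈ 0.84835.
Standard error under H₀: √(0.84×0.16/1576) = 0.00923.
z = (0.84835 − 0.84)/0.00923 = 0.00835/0.00923 = 0.90.
p-value = 2·P(Z > 0.904) ≈ 0.3659.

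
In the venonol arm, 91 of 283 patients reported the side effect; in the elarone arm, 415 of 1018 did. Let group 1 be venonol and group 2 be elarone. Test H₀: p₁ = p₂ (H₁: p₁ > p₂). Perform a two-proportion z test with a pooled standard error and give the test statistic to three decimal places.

p̂₁ = 91/283 ≈ 0.321555, p̂₂ = 415/1018 ≈ 0.407662.
Pooled p̂ = (91+415)/(283+1018) = 506/1301 = 0.388932.
SE = √(0.237664 × 0.00451589) = 0.032761.
z = (0.321555 − 0.407662)/0.032761 = -0.086107/0.032761 = -2.628.
p-value = P(Z > -2.628) ≈ 0.9957.

z = -2.628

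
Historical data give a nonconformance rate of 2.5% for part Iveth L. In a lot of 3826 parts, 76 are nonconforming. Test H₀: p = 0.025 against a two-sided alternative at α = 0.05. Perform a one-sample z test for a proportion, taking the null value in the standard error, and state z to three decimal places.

z = -2.035

p̂ = 76/3826 ≈ 0.019864.
Standard error under H₀: √(0.025×0.975/3826) = 0.002524.
z = (0.019864 − 0.025)/0.002524 = -0.005136/0.002524 = -2.035.
Two-sided p-value ≈ 2·Φ(−2.035) = 0.0419. With α = 0.05, reject H₀.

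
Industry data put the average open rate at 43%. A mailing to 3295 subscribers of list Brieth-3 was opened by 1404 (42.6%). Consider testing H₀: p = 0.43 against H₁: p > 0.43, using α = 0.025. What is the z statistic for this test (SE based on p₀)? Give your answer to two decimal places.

z = -0.45

p̂ = 1404/3295 = 0.4261.
Standard error under H₀: √(0.43×0.57/3295) = 0.0086.
z = (0.4261 − 0.43)/0.0086 = -0.0039/0.0086 = -0.45.
p-value = P(Z > -0.452) ≈ 0.6744; since p > α = 0.025, fail to reject H₀.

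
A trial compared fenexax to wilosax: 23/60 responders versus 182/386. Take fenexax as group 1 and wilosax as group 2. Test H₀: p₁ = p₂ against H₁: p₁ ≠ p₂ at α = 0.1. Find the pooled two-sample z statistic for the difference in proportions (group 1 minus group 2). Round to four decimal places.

p̂₁ = 23/60 ≈ 0.383333, p̂₂ = 182/386 ≈ 0.471503.
Pooled p̂ = (23+182)/(60+386) = 205/446 = 0.459641.
SE = √(p̂(1−p̂)(1/n₁+1/n₂)) = √(0.459641·0.540359·0.0192573) = √(0.00478297) = 0.069159.
z = (0.383333 − 0.471503)/0.069159 = -0.088170/0.069159 = -1.2749.
Two-sided p-value ≈ 2·Φ(−1.275) = 0.2024, so at α = 0.1 we fail to reject H₀.

z = -1.2749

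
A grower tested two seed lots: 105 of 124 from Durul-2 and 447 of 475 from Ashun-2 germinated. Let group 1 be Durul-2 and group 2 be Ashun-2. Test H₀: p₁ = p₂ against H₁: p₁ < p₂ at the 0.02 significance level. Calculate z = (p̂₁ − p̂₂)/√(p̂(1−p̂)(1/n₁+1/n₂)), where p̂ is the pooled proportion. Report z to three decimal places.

z = -3.477

p̂₁ = 105/124 ≈ 0.846774, p̂₂ = 447/475 ≈ 0.941053.
Pooled p̂ = (105+447)/(124+475) = 552/599 = 0.921536.
SE = √(p̂(1−p̂)(1/n₁+1/n₂)) = √(0.921536·0.078464·0.0101698) = √(0.000735351) = 0.027117.
z = (0.846774 − 0.941053)/0.027117 = -0.094279/0.027117 = -3.477.
p-value = P(Z < -3.477) ≈ 0.0003; since p < α = 0.02, reject H₀.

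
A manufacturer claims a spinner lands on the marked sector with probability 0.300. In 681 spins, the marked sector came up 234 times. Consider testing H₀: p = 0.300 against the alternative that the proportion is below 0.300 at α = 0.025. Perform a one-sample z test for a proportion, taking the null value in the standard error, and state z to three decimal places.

z = 2.484

p̂ = 234/681 = 0.343612.
Standard error under H₀: √(0.3×0.7/681) = 0.017560.
z = (0.343612 − 0.3)/0.017560 = 0.043612/0.017560 = 2.484.
p-value = P(Z < 2.484) ≈ 0.9935, so at α = 0.025 we fail to reject H₀.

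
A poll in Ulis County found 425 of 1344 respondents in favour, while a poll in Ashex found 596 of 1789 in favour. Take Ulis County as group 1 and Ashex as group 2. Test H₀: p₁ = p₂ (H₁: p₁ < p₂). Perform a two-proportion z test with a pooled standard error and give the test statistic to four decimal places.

z = -1.0005

p̂₁ = 425/1344 = 0.316220, p̂₂ = 596/1789 = 0.333147.
Pooled p̂ = (425+596)/(1344+1789) = 1021/3133 = 0.325886.
SE = √(p̂(1−p̂)(1/n₁+1/n₂)) = √(0.325886·0.674114·0.00130302) = √(0.000286253) = 0.016919.
z = (0.316220 − 0.333147)/0.016919 = -0.016927/0.016919 = -1.0005.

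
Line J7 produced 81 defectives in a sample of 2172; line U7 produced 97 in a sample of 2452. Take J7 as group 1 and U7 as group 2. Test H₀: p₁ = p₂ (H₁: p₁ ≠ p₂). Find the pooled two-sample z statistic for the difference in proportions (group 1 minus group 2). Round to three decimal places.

p̂₁ = 81/2172 ≈ 0.03729, p̂₂ = 97/2452 ≈ 0.03956.
Pooled p̂ = (81+97)/(2172+2452) = 178/4624 = 0.03849.
SE = √(0.037013 × 0.000868235) = 0.00567.
z = (0.03729 − 0.03956)/0.00567 = -0.00227/0.00567 = -0.400.
p-value = 2·P(Z > 0.400) ≈ 0.6893.

z = -0.400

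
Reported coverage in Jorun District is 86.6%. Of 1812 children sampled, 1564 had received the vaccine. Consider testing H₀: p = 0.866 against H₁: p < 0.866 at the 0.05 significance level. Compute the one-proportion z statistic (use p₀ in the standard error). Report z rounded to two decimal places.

p̂ = 1564/1812 = 0.8631.
SE = √(p₀(1−p₀)/n) = √(0.11604/1812) = 0.0080.
z = (0.8631 − 0.866)/0.0080 = -0.0029/0.0080 = -0.36.
p-value = P(Z < -0.358) ≈ 0.3602. With α = 0.05, fail to reject H₀.

z = -0.36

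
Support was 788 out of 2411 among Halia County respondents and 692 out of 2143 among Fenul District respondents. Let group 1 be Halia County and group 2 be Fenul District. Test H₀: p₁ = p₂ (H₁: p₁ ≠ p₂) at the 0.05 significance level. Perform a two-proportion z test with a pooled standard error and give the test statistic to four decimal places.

z = 0.2822

p̂₁ = 788/2411 = 0.3268353, p̂₂ = 692/2143 = 0.3229118.
Pooled p̂ = (788+692)/(2411+2143) = 1480/4554 = 0.3249890.
SE = √(p̂(1−p̂)(1/n₁+1/n₂)) = √(0.3249890·0.6750110·0.000881401) = √(0.000193354) = 0.0139052.
z = (0.3268353 − 0.3229118)/0.0139052 = 0.0039235/0.0139052 = 0.2822.
Two-sided p-value ≈ 2·Φ(−0.282) = 0.7778; since p > α = 0.05, fail to reject H₀.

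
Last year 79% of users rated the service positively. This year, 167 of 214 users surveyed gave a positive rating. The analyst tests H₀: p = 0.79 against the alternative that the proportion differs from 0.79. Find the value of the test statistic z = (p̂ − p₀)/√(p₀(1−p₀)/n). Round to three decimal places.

p̂ = 167/214 ≈ 0.78037.
Under H₀, SE = √(0.79·0.21/214) = √(0.000775234) = 0.02784.
z = (0.78037 − 0.79)/0.02784 = -0.00963/0.02784 = -0.346.
p-value = 2·P(Z > 0.346) ≈ 0.7295.

z = -0.346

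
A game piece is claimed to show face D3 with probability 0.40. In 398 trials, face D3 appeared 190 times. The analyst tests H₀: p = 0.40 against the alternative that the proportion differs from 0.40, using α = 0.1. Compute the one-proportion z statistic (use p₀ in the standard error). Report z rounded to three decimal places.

p̂ = 190/398 ≈ 0.47739.
SE = √(p₀(1−p₀)/n) = √(0.24/398) = 0.02456.
z = (0.47739 − 0.4)/0.02456 = 0.07739/0.02456 = 3.151.
p-value = 2·P(Z > 3.151) ≈ 0.0016. With α = 0.1, reject H₀.

z = 3.151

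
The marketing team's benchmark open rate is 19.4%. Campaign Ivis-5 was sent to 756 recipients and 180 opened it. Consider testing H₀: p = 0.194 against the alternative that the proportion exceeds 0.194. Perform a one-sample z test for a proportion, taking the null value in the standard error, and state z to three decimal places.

z = 3.066

p̂ = 180/756 ≈ 0.238095.
SE = √(p₀(1−p₀)/n) = √(0.15636/756) = 0.014382.
z = (0.238095 − 0.194)/0.014382 = 0.044095/0.014382 = 3.066.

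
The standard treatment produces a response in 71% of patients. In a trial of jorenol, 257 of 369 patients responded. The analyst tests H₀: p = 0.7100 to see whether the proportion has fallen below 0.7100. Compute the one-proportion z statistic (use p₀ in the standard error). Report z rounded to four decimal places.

z = -0.5725

p̂ = 257/369 ≈ 0.696477.
SE = √(p₀(1−p₀)/n) = √(0.2059/369) = 0.023622.
z = (0.696477 − 0.71)/0.023622 = -0.013523/0.023622 = -0.5725.
p-value = P(Z < -0.572) ≈ 0.2835.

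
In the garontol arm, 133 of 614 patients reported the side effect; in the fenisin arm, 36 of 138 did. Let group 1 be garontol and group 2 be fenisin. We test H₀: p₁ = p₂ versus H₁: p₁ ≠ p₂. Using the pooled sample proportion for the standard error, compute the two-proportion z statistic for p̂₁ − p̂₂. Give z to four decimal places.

z = -1.1255

p̂₁ = 133/614 = 0.216612, p̂₂ = 36/138 = 0.260870.
Pooled p̂ = (133+36)/(614+138) = 169/752 = 0.224734.
SE = √(p̂(1−p̂)(1/n₁+1/n₂)) = √(0.224734·0.775266·0.00887504) = √(0.00154629) = 0.039323.
z = (0.216612 − 0.260870)/0.039323 = -0.044258/0.039323 = -1.1255.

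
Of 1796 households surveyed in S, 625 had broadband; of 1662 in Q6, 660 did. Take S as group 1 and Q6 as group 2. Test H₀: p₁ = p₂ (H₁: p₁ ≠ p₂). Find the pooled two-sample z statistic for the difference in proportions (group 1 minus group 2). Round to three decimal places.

z = -2.986

p̂₁ = 625/1796 = 0.347996, p̂₂ = 660/1662 = 0.397112.
Pooled p̂ = (625+660)/(1796+1662) = 1285/3458 = 0.371602.
SE = √(0.233514 × 0.00115848) = 0.016448.
z = (0.347996 − 0.397112)/0.016448 = -0.049116/0.016448 = -2.986.
Two-sided p-value ≈ 2·Φ(−2.986) = 0.0028.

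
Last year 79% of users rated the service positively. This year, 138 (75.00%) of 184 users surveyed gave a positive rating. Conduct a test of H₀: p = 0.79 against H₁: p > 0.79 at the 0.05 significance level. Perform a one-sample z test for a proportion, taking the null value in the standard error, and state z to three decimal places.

z = -1.332

p̂ = 138/184 ≈ 0.75000.
Under H₀, SE = √(0.79·0.21/184) = √(0.00090163) = 0.03003.
z = (0.75000 − 0.79)/0.03003 = -0.04000/0.03003 = -1.332.
p-value = P(Z > -1.332) ≈ 0.9086; since p > α = 0.05, fail to reject H₀.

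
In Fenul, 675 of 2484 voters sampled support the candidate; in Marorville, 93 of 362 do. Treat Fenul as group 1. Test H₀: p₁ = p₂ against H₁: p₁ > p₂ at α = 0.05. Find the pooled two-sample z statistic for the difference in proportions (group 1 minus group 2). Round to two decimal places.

z = 0.59

p̂₁ = 675/2484 ≈ 0.2717, p̂₂ = 93/362 ≈ 0.2569.
Pooled p̂ = (675+93)/(2484+362) = 768/2846 = 0.2699.
SE = √(p̂(1−p̂)(1/n₁+1/n₂)) = √(0.2699·0.7301·0.00316501) = √(0.000623608) = 0.0250.
z = (0.2717 − 0.2569)/0.0250 = 0.0148/0.0250 = 0.59.
p-value = P(Z > 0.594) ≈ 0.2763, so at α = 0.05 we fail to reject H₀.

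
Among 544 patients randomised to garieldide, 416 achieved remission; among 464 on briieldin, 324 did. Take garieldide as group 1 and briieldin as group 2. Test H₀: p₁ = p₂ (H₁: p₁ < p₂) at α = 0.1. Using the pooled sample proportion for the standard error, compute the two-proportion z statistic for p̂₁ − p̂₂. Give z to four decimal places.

z = 2.3794

p̂₁ = 416/544 ≈ 0.764706, p̂₂ = 324/464 ≈ 0.698276.
Pooled p̂ = (416+324)/(544+464) = 740/1008 = 0.734127.
SE = √(p̂(1−p̂)(1/n₁+1/n₂)) = √(0.734127·0.265873·0.00399341) = √(0.000779452) = 0.027919.
z = (0.764706 − 0.698276)/0.027919 = 0.066430/0.027919 = 2.3794.
p-value = P(Z < 2.379) ≈ 0.9913, so at α = 0.1 we fail to reject H₀.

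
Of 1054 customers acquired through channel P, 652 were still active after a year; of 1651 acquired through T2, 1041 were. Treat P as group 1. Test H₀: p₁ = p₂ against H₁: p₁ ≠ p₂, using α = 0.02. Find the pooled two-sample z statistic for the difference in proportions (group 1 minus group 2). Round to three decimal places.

z = -0.625

p̂₁ = 652/1054 ≈ 0.61860, p̂₂ = 1041/1651 ≈ 0.63053.
Pooled p̂ = (652+1041)/(1054+1651) = 1693/2705 = 0.62588.
SE = √(0.234155 × 0.00155446) = 0.01908.
z = (0.61860 − 0.63053)/0.01908 = -0.01193/0.01908 = -0.625.
p-value = 2·P(Z > 0.625) ≈ 0.5317; since p > α = 0.02, fail to reject H₀.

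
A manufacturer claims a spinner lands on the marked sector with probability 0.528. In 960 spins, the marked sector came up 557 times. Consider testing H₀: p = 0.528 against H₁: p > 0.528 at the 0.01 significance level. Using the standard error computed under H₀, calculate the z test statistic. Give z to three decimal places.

p̂ = 557/960 ≈ 0.580208.
SE = √(p₀(1−p₀)/n) = √(0.24922/960) = 0.016112.
z = (0.580208 − 0.528)/0.016112 = 0.052208/0.016112 = 3.240.
p-value = P(Z > 3.240) ≈ 0.0006. With α = 0.01, reject H₀.

z = 3.240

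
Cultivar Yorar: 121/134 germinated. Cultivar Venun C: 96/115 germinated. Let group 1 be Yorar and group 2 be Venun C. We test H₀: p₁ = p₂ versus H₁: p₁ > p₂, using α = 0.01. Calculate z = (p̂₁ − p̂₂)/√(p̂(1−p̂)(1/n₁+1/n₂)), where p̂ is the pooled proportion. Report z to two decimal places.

z = 1.60

p̂₁ = 121/134 ≈ 0.9030, p̂₂ = 96/115 ≈ 0.8348.
Pooled p̂ = (121+96)/(134+115) = 217/249 = 0.8715.
SE = √(0.111998 × 0.0161583) = 0.0425.
z = (0.9030 − 0.8348)/0.0425 = 0.0682/0.0425 = 1.60.
p-value = P(Z > 1.603) ≈ 0.0544, so at α = 0.01 we fail to reject H₀.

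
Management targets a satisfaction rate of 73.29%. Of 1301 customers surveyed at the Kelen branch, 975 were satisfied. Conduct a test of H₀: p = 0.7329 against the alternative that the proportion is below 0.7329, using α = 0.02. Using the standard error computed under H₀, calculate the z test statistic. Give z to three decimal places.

p̂ = 975/1301 = 0.749424.
Standard error under H₀: √(0.7329×0.2671/1301) = 0.012266.
z = (0.749424 − 0.7329)/0.012266 = 0.016524/0.012266 = 1.347.
p-value = P(Z < 1.347) ≈ 0.9110; since p > α = 0.02, fail to reject H₀.

z = 1.347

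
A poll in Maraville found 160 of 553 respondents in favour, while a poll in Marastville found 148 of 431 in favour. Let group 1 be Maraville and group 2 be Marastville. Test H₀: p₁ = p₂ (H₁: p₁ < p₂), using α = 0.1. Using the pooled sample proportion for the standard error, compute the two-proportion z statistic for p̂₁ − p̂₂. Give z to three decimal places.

z = -1.814

p̂₁ = 160/553 ≈ 0.28933, p̂₂ = 148/431 ≈ 0.34339.
Pooled p̂ = (160+148)/(553+431) = 308/984 = 0.31301.
SE = √(0.215034 × 0.0041285) = 0.02980.
z = (0.28933 − 0.34339)/0.02980 = -0.05406/0.02980 = -1.814.
p-value = P(Z < -1.814) ≈ 0.0348. With α = 0.1, reject H₀.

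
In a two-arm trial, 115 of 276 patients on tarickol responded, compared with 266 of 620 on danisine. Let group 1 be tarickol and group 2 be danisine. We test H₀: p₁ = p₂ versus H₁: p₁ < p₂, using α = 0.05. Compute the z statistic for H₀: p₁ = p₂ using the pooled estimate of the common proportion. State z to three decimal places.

p̂₁ = 115/276 = 0.41667, p̂₂ = 266/620 = 0.42903.
Pooled p̂ = (115+266)/(276+620) = 381/896 = 0.42522.
SE = √(0.244408 × 0.00523609) = 0.03577.
z = (0.41667 − 0.42903)/0.03577 = -0.01236/0.03577 = -0.346.
p-value = P(Z < -0.346) ≈ 0.3648, so at α = 0.05 we fail to reject H₀.

z = -0.346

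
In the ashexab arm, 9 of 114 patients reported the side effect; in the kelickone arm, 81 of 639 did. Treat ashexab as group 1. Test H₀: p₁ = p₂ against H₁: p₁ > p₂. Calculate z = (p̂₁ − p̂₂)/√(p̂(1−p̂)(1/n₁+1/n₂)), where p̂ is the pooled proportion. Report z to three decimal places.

p̂₁ = 9/114 ≈ 0.07895, p̂₂ = 81/639 ≈ 0.12676.
Pooled p̂ = (9+81)/(114+639) = 90/753 = 0.11952.
SE = √(p̂(1−p̂)(1/n₁+1/n₂)) = √(0.11952·0.88048·0.0103369) = √(0.00108782) = 0.03298.
z = (0.07895 − 0.12676)/0.03298 = -0.04781/0.03298 = -1.450.

z = -1.450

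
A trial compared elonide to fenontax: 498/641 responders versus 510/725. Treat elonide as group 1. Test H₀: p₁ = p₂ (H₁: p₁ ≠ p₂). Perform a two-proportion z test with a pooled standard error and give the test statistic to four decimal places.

z = 3.0812

p̂₁ = 498/641 ≈ 0.776911, p̂₂ = 510/725 ≈ 0.703448.
Pooled p̂ = (498+510)/(641+725) = 1008/1366 = 0.737921.
SE = √(0.193394 × 0.00293937) = 0.023842.
z = (0.776911 − 0.703448)/0.023842 = 0.073463/0.023842 = 3.0812.
p-value = 2·P(Z > 3.081) ≈ 0.0021.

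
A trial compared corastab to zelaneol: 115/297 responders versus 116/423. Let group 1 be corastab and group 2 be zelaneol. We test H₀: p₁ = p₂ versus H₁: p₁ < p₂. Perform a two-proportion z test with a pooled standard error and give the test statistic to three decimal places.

z = 3.197

p̂₁ = 115/297 ≈ 0.38721, p̂₂ = 116/423 ≈ 0.27423.
Pooled p̂ = (115+116)/(297+423) = 231/720 = 0.32083.
SE = √(0.217899 × 0.00573107) = 0.03534.
z = (0.38721 − 0.27423)/0.03534 = 0.11298/0.03534 = 3.197.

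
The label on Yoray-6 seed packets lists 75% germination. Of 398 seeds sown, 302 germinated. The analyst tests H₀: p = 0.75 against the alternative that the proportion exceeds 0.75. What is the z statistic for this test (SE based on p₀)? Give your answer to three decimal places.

z = 0.405

p̂ = 302/398 ≈ 0.75879.
Standard error under H₀: √(0.75×0.25/398) = 0.02170.
z = (0.75879 − 0.75)/0.02170 = 0.00879/0.02170 = 0.405.
p-value = P(Z > 0.405) ≈ 0.3427.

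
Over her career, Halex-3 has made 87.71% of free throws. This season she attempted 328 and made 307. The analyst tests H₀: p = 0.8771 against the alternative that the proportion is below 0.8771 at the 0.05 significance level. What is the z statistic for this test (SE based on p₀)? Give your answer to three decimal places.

z = 3.248

p̂ = 307/328 ≈ 0.93598.
Standard error under H₀: √(0.8771×0.1229/328) = 0.01813.
z = (0.93598 − 0.8771)/0.01813 = 0.05888/0.01813 = 3.248.
p-value = P(Z < 3.248) ≈ 0.9994. With α = 0.05, fail to reject H₀.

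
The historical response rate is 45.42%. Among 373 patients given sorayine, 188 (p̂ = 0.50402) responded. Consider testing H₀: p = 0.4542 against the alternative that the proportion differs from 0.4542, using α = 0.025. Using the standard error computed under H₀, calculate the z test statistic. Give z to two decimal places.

p̂ = 188/373 ≈ 0.5040.
Standard error under H₀: √(0.4542×0.5458/373) = 0.0258.
z = (0.5040 − 0.4542)/0.0258 = 0.0498/0.0258 = 1.93.
Two-sided p-value ≈ 2·Φ(−1.933) = 0.0533; since p > α = 0.025, fail to reject H₀.

z = 1.93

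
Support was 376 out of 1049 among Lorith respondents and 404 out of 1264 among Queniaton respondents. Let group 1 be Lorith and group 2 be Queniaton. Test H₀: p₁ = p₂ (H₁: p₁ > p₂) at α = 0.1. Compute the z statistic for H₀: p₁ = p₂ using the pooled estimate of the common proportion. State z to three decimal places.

p̂₁ = 376/1049 ≈ 0.35844, p̂₂ = 404/1264 ≈ 0.31962.
Pooled p̂ = (376+404)/(1049+1264) = 780/2313 = 0.33722.
SE = √(0.223504 × 0.00174443) = 0.01975.
z = (0.35844 − 0.31962)/0.01975 = 0.03882/0.01975 = 1.966.
p-value = P(Z > 1.966) ≈ 0.0247. With α = 0.1, reject H₀.

z = 1.966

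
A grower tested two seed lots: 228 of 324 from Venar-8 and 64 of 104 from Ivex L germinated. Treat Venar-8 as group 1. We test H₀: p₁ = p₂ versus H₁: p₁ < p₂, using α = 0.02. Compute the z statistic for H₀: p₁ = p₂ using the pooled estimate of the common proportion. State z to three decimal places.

z = 1.683

p̂₁ = 228/324 = 0.70370, p̂₂ = 64/104 = 0.61538.
Pooled p̂ = (228+64)/(324+104) = 292/428 = 0.68224.
SE = √(p̂(1−p̂)(1/n₁+1/n₂)) = √(0.68224·0.31776·0.0127018) = √(0.00275359) = 0.05247.
z = (0.70370 − 0.61538)/0.05247 = 0.08832/0.05247 = 1.683.
p-value = P(Z < 1.683) ≈ 0.9538. With α = 0.02, fail to reject H₀.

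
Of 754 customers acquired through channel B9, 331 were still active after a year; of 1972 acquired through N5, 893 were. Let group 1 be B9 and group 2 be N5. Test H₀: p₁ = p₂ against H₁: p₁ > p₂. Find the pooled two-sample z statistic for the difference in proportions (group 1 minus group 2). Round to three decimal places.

p̂₁ = 331/754 ≈ 0.43899, p̂₂ = 893/1972 ≈ 0.45284.
Pooled p̂ = (331+893)/(754+1972) = 1224/2726 = 0.44901.
SE = √(0.2474 × 0.00183336) = 0.02130.
z = (0.43899 − 0.45284)/0.02130 = -0.01385/0.02130 = -0.650.

z = -0.650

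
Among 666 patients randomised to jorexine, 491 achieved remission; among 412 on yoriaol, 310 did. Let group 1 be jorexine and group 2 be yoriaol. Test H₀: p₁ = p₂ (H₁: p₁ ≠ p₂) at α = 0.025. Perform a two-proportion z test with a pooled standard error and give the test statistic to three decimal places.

p̂₁ = 491/666 = 0.73724, p̂₂ = 310/412 = 0.75243.
Pooled p̂ = (491+310)/(666+412) = 801/1078 = 0.74304.
SE = √(p̂(1−p̂)(1/n₁+1/n₂)) = √(0.74304·0.25696·0.00392869) = √(0.000750105) = 0.02739.
z = (0.73724 − 0.75243)/0.02739 = -0.01519/0.02739 = -0.555.
Two-sided p-value ≈ 2·Φ(−0.555) = 0.5792; since p > α = 0.025, fail to reject H₀.

z = -0.555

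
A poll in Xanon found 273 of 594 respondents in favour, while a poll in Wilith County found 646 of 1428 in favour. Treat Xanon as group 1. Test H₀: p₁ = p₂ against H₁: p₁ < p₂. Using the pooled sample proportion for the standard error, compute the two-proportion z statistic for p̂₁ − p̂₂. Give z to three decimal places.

z = 0.297

p̂₁ = 273/594 = 0.45960, p̂₂ = 646/1428 = 0.45238.
Pooled p̂ = (273+646)/(594+1428) = 919/2022 = 0.45450.
SE = √(0.24793 × 0.00238378) = 0.02431.
z = (0.45960 − 0.45238)/0.02431 = 0.00722/0.02431 = 0.297.
p-value = P(Z < 0.297) ≈ 0.6167.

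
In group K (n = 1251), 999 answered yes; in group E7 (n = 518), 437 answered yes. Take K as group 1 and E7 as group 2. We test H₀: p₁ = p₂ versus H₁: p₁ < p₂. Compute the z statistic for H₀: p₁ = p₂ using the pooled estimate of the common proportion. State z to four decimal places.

z = -2.2066

p̂₁ = 999/1251 = 0.798561, p̂₂ = 437/518 = 0.843629.
Pooled p̂ = (999+437)/(1251+518) = 1436/1769 = 0.811758.
SE = √(p̂(1−p̂)(1/n₁+1/n₂)) = √(0.811758·0.188242·0.00272986) = √(0.000417142) = 0.020424.
z = (0.798561 − 0.843629)/0.020424 = -0.045068/0.020424 = -2.2066.
p-value = P(Z < -2.207) ≈ 0.0137.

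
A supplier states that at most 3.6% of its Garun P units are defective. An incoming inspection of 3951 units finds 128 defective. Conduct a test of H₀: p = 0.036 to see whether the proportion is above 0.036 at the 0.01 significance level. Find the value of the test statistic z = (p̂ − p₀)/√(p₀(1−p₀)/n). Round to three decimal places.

z = -1.216

p̂ = 128/3951 = 0.03240.
SE = √(p₀(1−p₀)/n) = √(0.034704/3951) = 0.00296.
z = (0.03240 − 0.036)/0.00296 = -0.00360/0.00296 = -1.216.
p-value = P(Z > -1.216) ≈ 0.8880. With α = 0.01, fail to reject H₀.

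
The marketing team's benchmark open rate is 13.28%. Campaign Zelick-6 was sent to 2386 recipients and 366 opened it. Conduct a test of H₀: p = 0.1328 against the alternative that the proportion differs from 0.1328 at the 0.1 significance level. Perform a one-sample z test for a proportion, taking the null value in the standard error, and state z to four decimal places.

z = 2.9644

p̂ = 366/2386 = 0.1533948.
SE = √(p₀(1−p₀)/n) = √(0.11516/2386) = 0.0069474.
z = (0.1533948 − 0.1328)/0.0069474 = 0.0205948/0.0069474 = 2.9644.
Two-sided p-value ≈ 2·Φ(−2.964) = 0.0030; since p < α = 0.1, reject H₀.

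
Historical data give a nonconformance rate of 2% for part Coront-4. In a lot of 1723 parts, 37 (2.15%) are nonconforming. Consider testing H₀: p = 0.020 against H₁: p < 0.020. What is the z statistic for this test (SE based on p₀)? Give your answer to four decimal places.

z = 0.4371

p̂ = 37/1723 ≈ 0.0214742.
SE = √(p₀(1−p₀)/n) = √(0.0196/1723) = 0.0033728.
z = (0.0214742 − 0.02)/0.0033728 = 0.0014742/0.0033728 = 0.4371.
p-value = P(Z < 0.437) ≈ 0.6690.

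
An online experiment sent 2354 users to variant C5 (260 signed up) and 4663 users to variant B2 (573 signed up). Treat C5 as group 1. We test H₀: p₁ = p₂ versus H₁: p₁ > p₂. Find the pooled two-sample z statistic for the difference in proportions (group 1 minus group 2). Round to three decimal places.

p̂₁ = 260/2354 = 0.11045, p̂₂ = 573/4663 = 0.12288.
Pooled p̂ = (260+573)/(2354+4663) = 833/7017 = 0.11871.
SE = √(p̂(1−p̂)(1/n₁+1/n₂)) = √(0.11871·0.88129·0.000639263) = √(6.68792e-05) = 0.00818.
z = (0.11045 − 0.12288)/0.00818 = -0.01243/0.00818 = -1.520.
p-value = P(Z > -1.520) ≈ 0.9358.

z = -1.520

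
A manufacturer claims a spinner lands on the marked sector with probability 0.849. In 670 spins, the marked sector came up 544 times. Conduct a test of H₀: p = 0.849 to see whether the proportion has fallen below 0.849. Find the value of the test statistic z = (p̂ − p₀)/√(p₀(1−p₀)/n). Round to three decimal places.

z = -2.679

p̂ = 544/670 ≈ 0.811940.
Under H₀, SE = √(0.849·0.151/670) = √(0.000191342) = 0.013833.
z = (0.811940 − 0.849)/0.013833 = -0.037060/0.013833 = -2.679.
p-value = P(Z < -2.679) ≈ 0.0037.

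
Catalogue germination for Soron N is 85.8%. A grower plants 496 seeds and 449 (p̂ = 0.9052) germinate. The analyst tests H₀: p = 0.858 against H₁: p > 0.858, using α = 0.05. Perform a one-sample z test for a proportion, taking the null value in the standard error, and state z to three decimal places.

p̂ = 449/496 = 0.905242.
SE = √(p₀(1−p₀)/n) = √(0.12184/496) = 0.015673.
z = (0.905242 − 0.858)/0.015673 = 0.047242/0.015673 = 3.014.
p-value = P(Z > 3.014) ≈ 0.0013. With α = 0.05, reject H₀.

z = 3.014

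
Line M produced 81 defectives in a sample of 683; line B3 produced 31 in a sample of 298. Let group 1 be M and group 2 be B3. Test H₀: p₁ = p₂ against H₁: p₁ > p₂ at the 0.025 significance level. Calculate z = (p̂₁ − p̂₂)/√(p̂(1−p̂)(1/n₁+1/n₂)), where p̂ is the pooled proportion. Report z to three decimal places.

p̂₁ = 81/683 ≈ 0.118594, p̂₂ = 31/298 ≈ 0.104027.
Pooled p̂ = (81+31)/(683+298) = 112/981 = 0.114169.
SE = √(0.101135 × 0.00481983) = 0.022078.
z = (0.118594 − 0.104027)/0.022078 = 0.014567/0.022078 = 0.660.
p-value = P(Z > 0.660) ≈ 0.2547, so at α = 0.025 we fail to reject H₀.

z = 0.660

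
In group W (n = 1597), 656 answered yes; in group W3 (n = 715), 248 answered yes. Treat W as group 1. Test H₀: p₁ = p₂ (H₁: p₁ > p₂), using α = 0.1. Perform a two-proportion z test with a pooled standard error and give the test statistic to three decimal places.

p̂₁ = 656/1597 = 0.41077, p̂₂ = 248/715 = 0.34685.
Pooled p̂ = (656+248)/(1597+715) = 904/2312 = 0.39100.
SE = √(0.23812 × 0.00202478) = 0.02196.
z = (0.41077 − 0.34685)/0.02196 = 0.06392/0.02196 = 2.911.
p-value = P(Z > 2.911) ≈ 0.0018. With α = 0.1, reject H₀.

z = 2.911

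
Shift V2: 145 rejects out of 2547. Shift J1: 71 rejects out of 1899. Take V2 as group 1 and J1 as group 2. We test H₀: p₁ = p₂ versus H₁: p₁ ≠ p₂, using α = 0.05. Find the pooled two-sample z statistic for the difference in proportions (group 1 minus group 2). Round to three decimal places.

p̂₁ = 145/2547 = 0.056930, p̂₂ = 71/1899 = 0.037388.
Pooled p̂ = (145+71)/(2547+1899) = 216/4446 = 0.048583.
SE = √(p̂(1−p̂)(1/n₁+1/n₂)) = √(0.048583·0.951417·0.000919212) = √(4.24884e-05) = 0.006518.
z = (0.056930 − 0.037388)/0.006518 = 0.019542/0.006518 = 2.998.
Two-sided p-value ≈ 2·Φ(−2.998) = 0.0027, so at α = 0.05 we reject H₀.

z = 2.998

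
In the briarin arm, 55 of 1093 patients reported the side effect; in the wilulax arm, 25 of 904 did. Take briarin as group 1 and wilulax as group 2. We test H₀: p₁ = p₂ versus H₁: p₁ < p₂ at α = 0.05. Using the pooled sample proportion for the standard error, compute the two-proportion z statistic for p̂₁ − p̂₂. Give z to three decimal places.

z = 2.571

p̂₁ = 55/1093 ≈ 0.050320, p̂₂ = 25/904 ≈ 0.027655.
Pooled p̂ = (55+25)/(1093+904) = 80/1997 = 0.040060.
SE = √(0.0384553 × 0.00202111) = 0.008816.
z = (0.050320 − 0.027655)/0.008816 = 0.022665/0.008816 = 2.571.
p-value = P(Z < 2.571) ≈ 0.9949; since p > α = 0.05, fail to reject H₀.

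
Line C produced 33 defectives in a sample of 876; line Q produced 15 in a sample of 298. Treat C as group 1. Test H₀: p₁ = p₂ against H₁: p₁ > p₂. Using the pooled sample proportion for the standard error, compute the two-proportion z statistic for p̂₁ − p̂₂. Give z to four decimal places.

z = -0.9536

p̂₁ = 33/876 ≈ 0.03767123, p̂₂ = 15/298 ≈ 0.05033557.
Pooled p̂ = (33+15)/(876+298) = 48/1174 = 0.04088586.
SE = √(0.0392142 × 0.00449726) = 0.01327992.
z = (0.03767123 − 0.05033557)/0.01327992 = -0.01266434/0.01327992 = -0.9536.
p-value = P(Z > -0.954) ≈ 0.8299.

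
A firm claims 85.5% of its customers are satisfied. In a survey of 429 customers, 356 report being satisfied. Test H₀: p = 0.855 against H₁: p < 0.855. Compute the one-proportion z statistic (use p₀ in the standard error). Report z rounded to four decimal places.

z = -1.4802

p̂ = 356/429 = 0.829837.
Under H₀, SE = √(0.855·0.145/429) = √(0.000288986) = 0.017000.
z = (0.829837 − 0.855)/0.017000 = -0.025163/0.017000 = -1.4802.
p-value = P(Z < -1.480) ≈ 0.0694.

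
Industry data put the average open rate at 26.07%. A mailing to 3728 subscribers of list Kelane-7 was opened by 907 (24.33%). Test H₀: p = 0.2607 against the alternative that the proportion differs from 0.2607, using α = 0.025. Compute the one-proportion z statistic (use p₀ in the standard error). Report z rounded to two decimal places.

z = -2.42

p̂ = 907/3728 = 0.2433.
SE = √(p₀(1−p₀)/n) = √(0.19274/3728) = 0.0072.
z = (0.2433 − 0.2607)/0.0072 = -0.0174/0.0072 = -2.42.
Two-sided p-value ≈ 2·Φ(−2.421) = 0.0155; since p < α = 0.025, reject H₀.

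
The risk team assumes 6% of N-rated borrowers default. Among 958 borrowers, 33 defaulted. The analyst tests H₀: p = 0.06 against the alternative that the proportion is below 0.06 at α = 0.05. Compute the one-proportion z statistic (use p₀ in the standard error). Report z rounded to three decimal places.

p̂ = 33/958 = 0.034447.
Standard error under H₀: √(0.06×0.94/958) = 0.007673.
z = (0.034447 − 0.06)/0.007673 = -0.025553/0.007673 = -3.330.
p-value = P(Z < -3.330) ≈ 0.0004; since p < α = 0.05, reject H₀.

z = -3.330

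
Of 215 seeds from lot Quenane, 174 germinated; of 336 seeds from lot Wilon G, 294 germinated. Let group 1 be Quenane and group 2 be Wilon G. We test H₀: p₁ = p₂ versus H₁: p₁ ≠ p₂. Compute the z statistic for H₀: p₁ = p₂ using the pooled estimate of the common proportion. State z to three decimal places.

z = -2.103

p̂₁ = 174/215 ≈ 0.80930, p̂₂ = 294/336 ≈ 0.87500.
Pooled p̂ = (174+294)/(215+336) = 468/551 = 0.84936.
SE = √(0.127944 × 0.00762735) = 0.03124.
z = (0.80930 − 0.87500)/0.03124 = -0.06570/0.03124 = -2.103.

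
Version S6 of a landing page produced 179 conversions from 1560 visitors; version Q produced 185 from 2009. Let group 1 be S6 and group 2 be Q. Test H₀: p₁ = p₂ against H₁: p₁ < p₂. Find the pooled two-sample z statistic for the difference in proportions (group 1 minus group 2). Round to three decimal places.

p̂₁ = 179/1560 ≈ 0.114744, p̂₂ = 185/2009 ≈ 0.092086.
Pooled p̂ = (179+185)/(1560+2009) = 364/3569 = 0.101989.
SE = √(p̂(1−p̂)(1/n₁+1/n₂)) = √(0.101989·0.898011·0.00113879) = √(0.000104299) = 0.010213.
z = (0.114744 − 0.092086)/0.010213 = 0.022658/0.010213 = 2.219.

z = 2.219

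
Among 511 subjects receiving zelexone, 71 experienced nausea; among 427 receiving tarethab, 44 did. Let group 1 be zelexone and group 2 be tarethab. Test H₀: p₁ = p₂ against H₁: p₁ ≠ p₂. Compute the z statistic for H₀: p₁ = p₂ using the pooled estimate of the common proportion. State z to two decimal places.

p̂₁ = 71/511 = 0.1389, p̂₂ = 44/427 = 0.1030.
Pooled p̂ = (71+44)/(511+427) = 115/938 = 0.1226.
SE = √(p̂(1−p̂)(1/n₁+1/n₂)) = √(0.1226·0.8774·0.00429887) = √(0.00046243) = 0.0215.
z = (0.1389 − 0.1030)/0.0215 = 0.0359/0.0215 = 1.67.

z = 1.67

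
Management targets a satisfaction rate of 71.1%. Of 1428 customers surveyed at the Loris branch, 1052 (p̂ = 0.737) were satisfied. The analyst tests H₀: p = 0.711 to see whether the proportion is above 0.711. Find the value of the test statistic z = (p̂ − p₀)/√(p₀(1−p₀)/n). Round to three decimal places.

p̂ = 1052/1428 ≈ 0.736695.
SE = √(p₀(1−p₀)/n) = √(0.20548/1428) = 0.011996.
z = (0.736695 − 0.711)/0.011996 = 0.025695/0.011996 = 2.142.

z = 2.142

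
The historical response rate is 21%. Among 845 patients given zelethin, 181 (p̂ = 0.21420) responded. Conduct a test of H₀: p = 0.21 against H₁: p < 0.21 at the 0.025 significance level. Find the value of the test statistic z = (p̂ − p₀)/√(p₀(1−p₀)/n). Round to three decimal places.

p̂ = 181/845 = 0.21420.
Standard error under H₀: √(0.21×0.79/845) = 0.01401.
z = (0.21420 − 0.21)/0.01401 = 0.00420/0.01401 = 0.300.
p-value = P(Z < 0.300) ≈ 0.6178, so at α = 0.025 we fail to reject H₀.

z = 0.300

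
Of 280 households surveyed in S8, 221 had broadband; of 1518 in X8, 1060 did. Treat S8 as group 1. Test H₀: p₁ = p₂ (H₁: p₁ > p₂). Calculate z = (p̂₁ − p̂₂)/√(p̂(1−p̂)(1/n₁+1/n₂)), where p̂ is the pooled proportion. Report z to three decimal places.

z = 3.091

p̂₁ = 221/280 ≈ 0.78929, p̂₂ = 1060/1518 ≈ 0.69829.
Pooled p̂ = (221+1060)/(280+1518) = 1281/1798 = 0.71246.
SE = √(p̂(1−p̂)(1/n₁+1/n₂)) = √(0.71246·0.28754·0.00423019) = √(0.000866603) = 0.02944.
z = (0.78929 − 0.69829)/0.02944 = 0.09100/0.02944 = 3.091.
p-value = P(Z > 3.091) ≈ 0.0010.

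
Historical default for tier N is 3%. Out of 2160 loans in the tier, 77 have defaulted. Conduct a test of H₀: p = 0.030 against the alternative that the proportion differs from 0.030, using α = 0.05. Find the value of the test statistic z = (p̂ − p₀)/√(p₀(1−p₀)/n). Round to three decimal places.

p̂ = 77/2160 = 0.035648.
Under H₀, SE = √(0.03·0.97/2160) = √(1.34722e-05) = 0.003670.
z = (0.035648 − 0.03)/0.003670 = 0.005648/0.003670 = 1.539.
p-value = 2·P(Z > 1.539) ≈ 0.1238; since p > α = 0.05, fail to reject H₀.

z = 1.539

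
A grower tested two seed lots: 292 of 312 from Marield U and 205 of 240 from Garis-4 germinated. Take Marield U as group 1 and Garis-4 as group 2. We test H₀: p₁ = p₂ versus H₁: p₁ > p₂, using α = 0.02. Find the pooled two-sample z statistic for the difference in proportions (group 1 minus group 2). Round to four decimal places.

z = 3.1782

p̂₁ = 292/312 ≈ 0.935897, p̂₂ = 205/240 ≈ 0.854167.
Pooled p̂ = (292+205)/(312+240) = 497/552 = 0.900362.
SE = √(0.08971 × 0.00737179) = 0.025716.
z = (0.935897 − 0.854167)/0.025716 = 0.081730/0.025716 = 3.1782.
p-value = P(Z > 3.178) ≈ 0.0007; since p < α = 0.02, reject H₀.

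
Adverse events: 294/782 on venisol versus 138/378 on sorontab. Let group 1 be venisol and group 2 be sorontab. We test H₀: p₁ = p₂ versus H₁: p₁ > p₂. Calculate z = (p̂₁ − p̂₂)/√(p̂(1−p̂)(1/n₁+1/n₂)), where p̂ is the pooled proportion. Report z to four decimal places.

p̂₁ = 294/782 = 0.3759591, p̂₂ = 138/378 = 0.3650794.
Pooled p̂ = (294+138)/(782+378) = 432/1160 = 0.3724138.
SE = √(0.233722 × 0.00392428) = 0.0302851.
z = (0.3759591 − 0.3650794)/0.0302851 = 0.0108797/0.0302851 = 0.3592.
p-value = P(Z > 0.359) ≈ 0.3597.

z = 0.3592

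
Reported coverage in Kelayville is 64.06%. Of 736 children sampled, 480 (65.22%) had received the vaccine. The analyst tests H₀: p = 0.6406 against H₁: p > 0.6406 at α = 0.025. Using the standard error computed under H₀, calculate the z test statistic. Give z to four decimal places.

z = 0.6544

p̂ = 480/736 ≈ 0.652174.
Under H₀, SE = √(0.6406·0.3594/736) = √(0.000312815) = 0.017687.
z = (0.652174 − 0.6406)/0.017687 = 0.011574/0.017687 = 0.6544.
p-value = P(Z > 0.654) ≈ 0.2564, so at α = 0.025 we fail to reject H₀.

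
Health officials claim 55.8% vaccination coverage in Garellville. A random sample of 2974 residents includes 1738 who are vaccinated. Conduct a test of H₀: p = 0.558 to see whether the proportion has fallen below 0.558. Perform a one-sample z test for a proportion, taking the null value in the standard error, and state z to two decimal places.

p̂ = 1738/2974 ≈ 0.5844.
SE = √(p₀(1−p₀)/n) = √(0.24664/2974) = 0.0091.
z = (0.5844 − 0.558)/0.0091 = 0.0264/0.0091 = 2.90.
p-value = P(Z < 2.899) ≈ 0.9981.

z = 2.90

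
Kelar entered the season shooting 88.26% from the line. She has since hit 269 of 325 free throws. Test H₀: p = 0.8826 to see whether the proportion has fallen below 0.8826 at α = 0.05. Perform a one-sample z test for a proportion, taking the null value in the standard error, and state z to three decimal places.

p̂ = 269/325 ≈ 0.827692.
SE = √(p₀(1−p₀)/n) = √(0.10362/325) = 0.017856.
z = (0.827692 − 0.8826)/0.017856 = -0.054908/0.017856 = -3.075.
p-value = P(Z < -3.075) ≈ 0.0011, so at α = 0.05 we reject H₀.

z = -3.075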